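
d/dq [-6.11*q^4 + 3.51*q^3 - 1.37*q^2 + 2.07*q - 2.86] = -24.44*q^3 + 10.53*q^2 - 2.74*q + 2.07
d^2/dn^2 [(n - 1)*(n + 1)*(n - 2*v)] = 6*n - 4*v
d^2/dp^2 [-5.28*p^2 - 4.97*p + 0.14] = -10.5600000000000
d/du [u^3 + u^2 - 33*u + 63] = 3*u^2 + 2*u - 33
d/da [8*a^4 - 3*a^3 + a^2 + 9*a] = 32*a^3 - 9*a^2 + 2*a + 9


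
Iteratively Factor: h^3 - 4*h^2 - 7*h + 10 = (h + 2)*(h^2 - 6*h + 5) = (h - 5)*(h + 2)*(h - 1)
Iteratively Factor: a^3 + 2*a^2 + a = (a + 1)*(a^2 + a) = (a + 1)^2*(a)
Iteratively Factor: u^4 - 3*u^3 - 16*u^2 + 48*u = (u + 4)*(u^3 - 7*u^2 + 12*u) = u*(u + 4)*(u^2 - 7*u + 12) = u*(u - 3)*(u + 4)*(u - 4)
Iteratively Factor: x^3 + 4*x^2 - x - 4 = (x - 1)*(x^2 + 5*x + 4) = (x - 1)*(x + 4)*(x + 1)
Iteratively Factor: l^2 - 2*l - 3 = (l - 3)*(l + 1)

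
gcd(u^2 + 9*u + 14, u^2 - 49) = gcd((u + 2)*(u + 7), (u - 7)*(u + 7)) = u + 7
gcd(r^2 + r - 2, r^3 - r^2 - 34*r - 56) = r + 2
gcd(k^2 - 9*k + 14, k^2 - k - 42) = k - 7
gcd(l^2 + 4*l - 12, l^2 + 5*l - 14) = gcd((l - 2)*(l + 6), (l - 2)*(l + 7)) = l - 2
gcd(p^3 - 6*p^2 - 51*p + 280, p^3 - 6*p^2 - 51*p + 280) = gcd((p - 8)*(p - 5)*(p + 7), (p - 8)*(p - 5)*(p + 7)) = p^3 - 6*p^2 - 51*p + 280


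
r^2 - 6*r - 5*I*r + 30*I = (r - 6)*(r - 5*I)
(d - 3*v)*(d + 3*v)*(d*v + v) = d^3*v + d^2*v - 9*d*v^3 - 9*v^3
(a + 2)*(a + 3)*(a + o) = a^3 + a^2*o + 5*a^2 + 5*a*o + 6*a + 6*o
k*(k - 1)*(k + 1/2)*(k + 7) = k^4 + 13*k^3/2 - 4*k^2 - 7*k/2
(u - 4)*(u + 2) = u^2 - 2*u - 8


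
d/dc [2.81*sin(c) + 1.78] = 2.81*cos(c)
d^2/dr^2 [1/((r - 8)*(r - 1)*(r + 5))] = 2*(6*r^4 - 32*r^3 - 63*r^2 + 324*r + 1529)/(r^9 - 12*r^8 - 63*r^7 + 944*r^6 + 1371*r^5 - 23388*r^4 - 10333*r^3 + 145080*r^2 - 177600*r + 64000)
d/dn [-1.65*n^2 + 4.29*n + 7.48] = 4.29 - 3.3*n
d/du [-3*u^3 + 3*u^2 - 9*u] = -9*u^2 + 6*u - 9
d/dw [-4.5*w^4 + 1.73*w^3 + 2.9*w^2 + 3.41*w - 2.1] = -18.0*w^3 + 5.19*w^2 + 5.8*w + 3.41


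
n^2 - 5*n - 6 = (n - 6)*(n + 1)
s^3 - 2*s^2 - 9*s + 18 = (s - 3)*(s - 2)*(s + 3)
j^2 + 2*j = j*(j + 2)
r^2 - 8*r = r*(r - 8)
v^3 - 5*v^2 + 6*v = v*(v - 3)*(v - 2)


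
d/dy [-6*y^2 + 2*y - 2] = 2 - 12*y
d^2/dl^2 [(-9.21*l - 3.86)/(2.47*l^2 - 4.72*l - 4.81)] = ((4.94*l - 4.72)*(9.21*l + 3.86)*(9.88*l - 9.44) + (136.4922*l - 67.874)*(-2.47*l^2 + 4.72*l + 4.81))/(-2.47*l^2 + 4.72*l + 4.81)^3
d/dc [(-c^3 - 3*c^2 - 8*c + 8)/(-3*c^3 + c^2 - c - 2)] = (-10*c^4 - 46*c^3 + 89*c^2 - 4*c + 24)/(9*c^6 - 6*c^5 + 7*c^4 + 10*c^3 - 3*c^2 + 4*c + 4)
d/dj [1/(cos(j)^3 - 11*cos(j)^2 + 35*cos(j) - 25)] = (3*cos(j) - 7)*sin(j)/((cos(j) - 5)^3*(cos(j) - 1)^2)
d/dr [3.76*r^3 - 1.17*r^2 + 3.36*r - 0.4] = 11.28*r^2 - 2.34*r + 3.36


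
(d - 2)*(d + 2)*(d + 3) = d^3 + 3*d^2 - 4*d - 12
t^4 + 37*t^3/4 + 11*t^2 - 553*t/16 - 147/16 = (t - 3/2)*(t + 1/4)*(t + 7/2)*(t + 7)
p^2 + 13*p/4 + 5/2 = (p + 5/4)*(p + 2)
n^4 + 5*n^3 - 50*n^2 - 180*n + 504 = (n - 6)*(n - 2)*(n + 6)*(n + 7)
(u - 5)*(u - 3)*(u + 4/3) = u^3 - 20*u^2/3 + 13*u/3 + 20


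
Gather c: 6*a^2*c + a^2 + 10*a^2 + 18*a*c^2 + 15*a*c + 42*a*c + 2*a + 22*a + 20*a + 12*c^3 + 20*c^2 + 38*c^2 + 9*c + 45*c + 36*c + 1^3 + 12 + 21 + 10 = 11*a^2 + 44*a + 12*c^3 + c^2*(18*a + 58) + c*(6*a^2 + 57*a + 90) + 44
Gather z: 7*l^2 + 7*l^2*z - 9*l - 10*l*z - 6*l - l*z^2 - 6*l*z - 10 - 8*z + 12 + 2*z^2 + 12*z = 7*l^2 - 15*l + z^2*(2 - l) + z*(7*l^2 - 16*l + 4) + 2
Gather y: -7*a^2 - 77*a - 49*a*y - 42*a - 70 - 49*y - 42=-7*a^2 - 119*a + y*(-49*a - 49) - 112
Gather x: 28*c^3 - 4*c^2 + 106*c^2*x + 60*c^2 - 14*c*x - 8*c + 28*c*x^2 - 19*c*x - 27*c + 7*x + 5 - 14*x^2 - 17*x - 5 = 28*c^3 + 56*c^2 - 35*c + x^2*(28*c - 14) + x*(106*c^2 - 33*c - 10)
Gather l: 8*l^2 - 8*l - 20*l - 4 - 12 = 8*l^2 - 28*l - 16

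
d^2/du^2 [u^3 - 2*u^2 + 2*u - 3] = 6*u - 4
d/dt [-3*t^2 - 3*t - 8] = -6*t - 3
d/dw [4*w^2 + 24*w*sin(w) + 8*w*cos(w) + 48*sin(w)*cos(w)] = -8*w*sin(w) + 24*w*cos(w) + 8*w + 24*sin(w) + 8*cos(w) + 48*cos(2*w)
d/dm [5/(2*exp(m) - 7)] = -10*exp(m)/(2*exp(m) - 7)^2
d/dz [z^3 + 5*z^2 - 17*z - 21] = 3*z^2 + 10*z - 17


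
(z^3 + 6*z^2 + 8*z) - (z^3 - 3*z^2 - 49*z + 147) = 9*z^2 + 57*z - 147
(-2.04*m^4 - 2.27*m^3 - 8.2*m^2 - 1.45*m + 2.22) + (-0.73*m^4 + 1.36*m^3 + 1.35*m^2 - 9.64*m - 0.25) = -2.77*m^4 - 0.91*m^3 - 6.85*m^2 - 11.09*m + 1.97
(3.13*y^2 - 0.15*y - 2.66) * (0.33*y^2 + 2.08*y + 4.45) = 1.0329*y^4 + 6.4609*y^3 + 12.7387*y^2 - 6.2003*y - 11.837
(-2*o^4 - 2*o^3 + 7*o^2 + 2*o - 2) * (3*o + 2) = -6*o^5 - 10*o^4 + 17*o^3 + 20*o^2 - 2*o - 4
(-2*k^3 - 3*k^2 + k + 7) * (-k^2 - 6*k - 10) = 2*k^5 + 15*k^4 + 37*k^3 + 17*k^2 - 52*k - 70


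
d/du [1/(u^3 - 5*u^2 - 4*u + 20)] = (-3*u^2 + 10*u + 4)/(u^3 - 5*u^2 - 4*u + 20)^2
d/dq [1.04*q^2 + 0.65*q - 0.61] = 2.08*q + 0.65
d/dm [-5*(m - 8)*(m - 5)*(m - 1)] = -15*m^2 + 140*m - 265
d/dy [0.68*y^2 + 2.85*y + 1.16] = 1.36*y + 2.85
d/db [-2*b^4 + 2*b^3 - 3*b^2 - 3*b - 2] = -8*b^3 + 6*b^2 - 6*b - 3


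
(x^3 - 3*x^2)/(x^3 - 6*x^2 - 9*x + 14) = x^2*(x - 3)/(x^3 - 6*x^2 - 9*x + 14)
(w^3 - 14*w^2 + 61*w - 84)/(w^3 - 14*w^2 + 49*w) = (w^2 - 7*w + 12)/(w*(w - 7))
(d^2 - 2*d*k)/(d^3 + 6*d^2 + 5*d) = (d - 2*k)/(d^2 + 6*d + 5)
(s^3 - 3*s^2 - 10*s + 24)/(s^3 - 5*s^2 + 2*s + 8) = (s + 3)/(s + 1)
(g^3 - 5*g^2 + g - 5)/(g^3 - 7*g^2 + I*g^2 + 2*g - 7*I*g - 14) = (g^2 + g*(-5 + I) - 5*I)/(g^2 + g*(-7 + 2*I) - 14*I)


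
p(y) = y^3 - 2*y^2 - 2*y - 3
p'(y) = 3*y^2 - 4*y - 2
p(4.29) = 30.57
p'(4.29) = 36.05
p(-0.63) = -2.78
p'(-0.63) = 1.71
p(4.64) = 44.56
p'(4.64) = 44.03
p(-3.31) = -54.56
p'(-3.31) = 44.11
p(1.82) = -7.24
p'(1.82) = 0.66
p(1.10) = -6.29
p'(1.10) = -2.77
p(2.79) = -2.43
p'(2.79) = 10.19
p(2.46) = -5.14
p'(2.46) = 6.31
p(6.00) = 129.00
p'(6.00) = 82.00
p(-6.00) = -279.00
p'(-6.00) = 130.00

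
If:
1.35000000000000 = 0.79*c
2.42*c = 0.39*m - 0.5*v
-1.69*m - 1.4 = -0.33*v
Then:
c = 1.71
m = -2.88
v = -10.52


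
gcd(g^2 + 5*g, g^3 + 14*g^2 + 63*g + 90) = g + 5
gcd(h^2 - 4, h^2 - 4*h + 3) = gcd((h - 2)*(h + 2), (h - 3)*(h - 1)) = 1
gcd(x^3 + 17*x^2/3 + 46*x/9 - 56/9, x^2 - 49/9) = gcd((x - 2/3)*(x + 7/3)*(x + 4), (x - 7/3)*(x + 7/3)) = x + 7/3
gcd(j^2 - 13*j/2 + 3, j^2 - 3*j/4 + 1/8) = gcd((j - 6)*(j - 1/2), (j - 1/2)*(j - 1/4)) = j - 1/2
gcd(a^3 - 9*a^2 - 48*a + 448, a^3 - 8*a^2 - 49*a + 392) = a^2 - a - 56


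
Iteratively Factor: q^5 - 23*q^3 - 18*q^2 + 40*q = (q + 2)*(q^4 - 2*q^3 - 19*q^2 + 20*q) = (q + 2)*(q + 4)*(q^3 - 6*q^2 + 5*q) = q*(q + 2)*(q + 4)*(q^2 - 6*q + 5) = q*(q - 5)*(q + 2)*(q + 4)*(q - 1)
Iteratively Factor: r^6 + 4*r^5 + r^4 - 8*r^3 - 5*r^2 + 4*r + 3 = (r - 1)*(r^5 + 5*r^4 + 6*r^3 - 2*r^2 - 7*r - 3) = (r - 1)*(r + 1)*(r^4 + 4*r^3 + 2*r^2 - 4*r - 3) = (r - 1)*(r + 1)^2*(r^3 + 3*r^2 - r - 3) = (r - 1)^2*(r + 1)^2*(r^2 + 4*r + 3) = (r - 1)^2*(r + 1)^3*(r + 3)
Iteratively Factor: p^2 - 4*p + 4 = (p - 2)*(p - 2)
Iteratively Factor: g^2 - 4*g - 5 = (g - 5)*(g + 1)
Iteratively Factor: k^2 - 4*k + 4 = (k - 2)*(k - 2)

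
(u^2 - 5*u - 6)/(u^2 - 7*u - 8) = (u - 6)/(u - 8)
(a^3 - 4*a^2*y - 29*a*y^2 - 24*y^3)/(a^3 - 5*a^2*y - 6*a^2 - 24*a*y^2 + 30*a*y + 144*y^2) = (a + y)/(a - 6)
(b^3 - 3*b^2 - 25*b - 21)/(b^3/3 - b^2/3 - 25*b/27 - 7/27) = 27*(b^2 - 4*b - 21)/(9*b^2 - 18*b - 7)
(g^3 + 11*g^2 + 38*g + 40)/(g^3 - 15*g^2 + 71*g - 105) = (g^3 + 11*g^2 + 38*g + 40)/(g^3 - 15*g^2 + 71*g - 105)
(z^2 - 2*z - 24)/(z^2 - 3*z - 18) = (z + 4)/(z + 3)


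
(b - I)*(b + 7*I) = b^2 + 6*I*b + 7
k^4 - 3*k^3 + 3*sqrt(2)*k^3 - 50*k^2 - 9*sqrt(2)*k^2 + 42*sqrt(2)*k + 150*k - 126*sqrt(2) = (k - 3)*(k - 3*sqrt(2))*(k - sqrt(2))*(k + 7*sqrt(2))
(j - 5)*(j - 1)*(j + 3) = j^3 - 3*j^2 - 13*j + 15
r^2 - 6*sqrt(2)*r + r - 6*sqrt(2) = (r + 1)*(r - 6*sqrt(2))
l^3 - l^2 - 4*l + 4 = (l - 2)*(l - 1)*(l + 2)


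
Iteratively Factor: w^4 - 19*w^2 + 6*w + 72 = (w - 3)*(w^3 + 3*w^2 - 10*w - 24) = (w - 3)*(w + 4)*(w^2 - w - 6) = (w - 3)*(w + 2)*(w + 4)*(w - 3)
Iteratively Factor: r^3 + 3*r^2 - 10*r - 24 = (r + 2)*(r^2 + r - 12) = (r - 3)*(r + 2)*(r + 4)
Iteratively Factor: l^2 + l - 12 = (l + 4)*(l - 3)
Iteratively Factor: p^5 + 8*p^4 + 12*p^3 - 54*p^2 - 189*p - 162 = (p - 3)*(p^4 + 11*p^3 + 45*p^2 + 81*p + 54) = (p - 3)*(p + 3)*(p^3 + 8*p^2 + 21*p + 18) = (p - 3)*(p + 3)^2*(p^2 + 5*p + 6) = (p - 3)*(p + 2)*(p + 3)^2*(p + 3)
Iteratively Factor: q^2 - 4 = (q - 2)*(q + 2)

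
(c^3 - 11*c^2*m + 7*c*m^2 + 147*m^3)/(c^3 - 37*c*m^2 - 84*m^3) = (c - 7*m)/(c + 4*m)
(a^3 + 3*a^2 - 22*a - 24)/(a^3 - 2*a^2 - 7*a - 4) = (a + 6)/(a + 1)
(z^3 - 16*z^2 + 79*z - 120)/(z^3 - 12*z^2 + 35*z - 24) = (z - 5)/(z - 1)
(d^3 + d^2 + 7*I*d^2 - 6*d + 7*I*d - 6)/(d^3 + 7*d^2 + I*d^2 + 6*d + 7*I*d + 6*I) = (d + 6*I)/(d + 6)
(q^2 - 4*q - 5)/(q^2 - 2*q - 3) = (q - 5)/(q - 3)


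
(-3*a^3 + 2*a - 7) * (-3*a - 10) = 9*a^4 + 30*a^3 - 6*a^2 + a + 70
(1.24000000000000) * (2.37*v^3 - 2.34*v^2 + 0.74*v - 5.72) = 2.9388*v^3 - 2.9016*v^2 + 0.9176*v - 7.0928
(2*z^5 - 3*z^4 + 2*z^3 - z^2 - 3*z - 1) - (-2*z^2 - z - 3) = 2*z^5 - 3*z^4 + 2*z^3 + z^2 - 2*z + 2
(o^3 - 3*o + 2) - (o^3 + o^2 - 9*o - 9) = -o^2 + 6*o + 11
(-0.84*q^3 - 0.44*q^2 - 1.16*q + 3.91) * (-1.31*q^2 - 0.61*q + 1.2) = 1.1004*q^5 + 1.0888*q^4 + 0.78*q^3 - 4.9425*q^2 - 3.7771*q + 4.692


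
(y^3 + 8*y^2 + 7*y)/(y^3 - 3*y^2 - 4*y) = (y + 7)/(y - 4)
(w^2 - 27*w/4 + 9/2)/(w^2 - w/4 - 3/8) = 2*(w - 6)/(2*w + 1)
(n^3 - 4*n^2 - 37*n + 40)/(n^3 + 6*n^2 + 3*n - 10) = (n - 8)/(n + 2)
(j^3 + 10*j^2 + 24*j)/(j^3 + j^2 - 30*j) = (j + 4)/(j - 5)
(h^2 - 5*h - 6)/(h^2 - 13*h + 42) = (h + 1)/(h - 7)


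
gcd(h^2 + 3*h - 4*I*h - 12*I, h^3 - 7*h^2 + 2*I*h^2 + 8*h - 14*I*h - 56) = 1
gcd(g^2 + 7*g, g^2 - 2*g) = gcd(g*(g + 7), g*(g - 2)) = g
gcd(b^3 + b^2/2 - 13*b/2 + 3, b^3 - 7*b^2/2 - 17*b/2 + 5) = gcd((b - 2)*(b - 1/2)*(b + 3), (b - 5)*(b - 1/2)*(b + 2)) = b - 1/2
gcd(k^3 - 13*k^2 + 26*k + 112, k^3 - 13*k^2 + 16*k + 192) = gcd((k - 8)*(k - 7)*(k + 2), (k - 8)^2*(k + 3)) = k - 8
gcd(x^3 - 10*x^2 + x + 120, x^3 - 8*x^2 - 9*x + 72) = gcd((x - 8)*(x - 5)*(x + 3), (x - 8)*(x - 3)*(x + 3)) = x^2 - 5*x - 24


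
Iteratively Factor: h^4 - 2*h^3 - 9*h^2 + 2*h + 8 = (h + 1)*(h^3 - 3*h^2 - 6*h + 8) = (h + 1)*(h + 2)*(h^2 - 5*h + 4) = (h - 1)*(h + 1)*(h + 2)*(h - 4)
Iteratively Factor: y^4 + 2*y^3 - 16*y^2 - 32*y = (y)*(y^3 + 2*y^2 - 16*y - 32) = y*(y - 4)*(y^2 + 6*y + 8) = y*(y - 4)*(y + 4)*(y + 2)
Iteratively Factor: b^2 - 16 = (b + 4)*(b - 4)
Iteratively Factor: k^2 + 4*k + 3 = (k + 1)*(k + 3)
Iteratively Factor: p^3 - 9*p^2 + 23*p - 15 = (p - 3)*(p^2 - 6*p + 5) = (p - 3)*(p - 1)*(p - 5)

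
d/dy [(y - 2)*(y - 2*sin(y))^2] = (y - 2*sin(y))*(y + (4 - 2*y)*(2*cos(y) - 1) - 2*sin(y))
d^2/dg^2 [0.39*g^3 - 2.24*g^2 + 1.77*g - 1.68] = 2.34*g - 4.48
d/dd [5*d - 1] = 5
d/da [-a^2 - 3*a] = -2*a - 3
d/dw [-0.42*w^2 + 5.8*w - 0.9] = 5.8 - 0.84*w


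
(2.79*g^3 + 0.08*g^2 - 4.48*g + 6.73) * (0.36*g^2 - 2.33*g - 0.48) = 1.0044*g^5 - 6.4719*g^4 - 3.1384*g^3 + 12.8228*g^2 - 13.5305*g - 3.2304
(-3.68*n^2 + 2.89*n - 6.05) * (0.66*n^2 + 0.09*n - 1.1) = -2.4288*n^4 + 1.5762*n^3 + 0.315100000000001*n^2 - 3.7235*n + 6.655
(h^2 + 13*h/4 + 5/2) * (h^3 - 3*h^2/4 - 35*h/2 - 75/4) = h^5 + 5*h^4/2 - 279*h^3/16 - 155*h^2/2 - 1675*h/16 - 375/8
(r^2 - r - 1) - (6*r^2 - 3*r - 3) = -5*r^2 + 2*r + 2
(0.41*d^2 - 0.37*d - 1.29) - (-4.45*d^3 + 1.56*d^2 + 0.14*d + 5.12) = 4.45*d^3 - 1.15*d^2 - 0.51*d - 6.41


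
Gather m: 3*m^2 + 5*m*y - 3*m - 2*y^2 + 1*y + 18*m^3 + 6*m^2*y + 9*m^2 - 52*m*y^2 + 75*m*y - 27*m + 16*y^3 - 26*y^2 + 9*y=18*m^3 + m^2*(6*y + 12) + m*(-52*y^2 + 80*y - 30) + 16*y^3 - 28*y^2 + 10*y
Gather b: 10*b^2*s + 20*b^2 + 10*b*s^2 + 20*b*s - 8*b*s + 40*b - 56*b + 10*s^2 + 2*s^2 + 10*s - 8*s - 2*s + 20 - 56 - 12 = b^2*(10*s + 20) + b*(10*s^2 + 12*s - 16) + 12*s^2 - 48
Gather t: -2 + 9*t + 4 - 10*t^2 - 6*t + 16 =-10*t^2 + 3*t + 18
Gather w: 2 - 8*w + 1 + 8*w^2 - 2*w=8*w^2 - 10*w + 3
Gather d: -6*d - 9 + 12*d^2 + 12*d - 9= 12*d^2 + 6*d - 18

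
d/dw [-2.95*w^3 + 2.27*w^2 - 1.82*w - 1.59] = -8.85*w^2 + 4.54*w - 1.82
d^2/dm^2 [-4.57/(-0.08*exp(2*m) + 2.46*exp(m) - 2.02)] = ((11.2422 - 1.4624*exp(m))*(0.08*exp(2*m) - 2.46*exp(m) + 2.02) + 4.57*(0.16*exp(m) - 2.46)*(0.32*exp(m) - 4.92)*exp(m))*exp(m)/(0.08*exp(2*m) - 2.46*exp(m) + 2.02)^3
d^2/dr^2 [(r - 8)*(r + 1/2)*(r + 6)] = 6*r - 3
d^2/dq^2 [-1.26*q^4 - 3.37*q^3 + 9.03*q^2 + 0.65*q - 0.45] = -15.12*q^2 - 20.22*q + 18.06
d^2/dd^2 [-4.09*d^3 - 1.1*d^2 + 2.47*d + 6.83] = -24.54*d - 2.2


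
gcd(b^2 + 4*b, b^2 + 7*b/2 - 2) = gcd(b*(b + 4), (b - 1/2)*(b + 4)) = b + 4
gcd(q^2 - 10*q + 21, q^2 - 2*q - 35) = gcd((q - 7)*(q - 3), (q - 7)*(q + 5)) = q - 7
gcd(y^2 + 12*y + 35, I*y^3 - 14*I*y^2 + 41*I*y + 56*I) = 1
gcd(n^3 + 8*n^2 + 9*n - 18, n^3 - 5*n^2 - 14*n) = 1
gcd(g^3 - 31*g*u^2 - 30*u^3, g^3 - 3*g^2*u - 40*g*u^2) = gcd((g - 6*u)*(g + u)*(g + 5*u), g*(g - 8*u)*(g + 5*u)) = g + 5*u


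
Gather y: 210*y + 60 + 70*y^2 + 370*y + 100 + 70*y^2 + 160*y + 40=140*y^2 + 740*y + 200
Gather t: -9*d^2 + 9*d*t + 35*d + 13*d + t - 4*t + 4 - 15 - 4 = -9*d^2 + 48*d + t*(9*d - 3) - 15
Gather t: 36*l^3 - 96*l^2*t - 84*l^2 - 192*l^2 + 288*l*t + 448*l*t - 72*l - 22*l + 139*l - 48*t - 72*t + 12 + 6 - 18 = 36*l^3 - 276*l^2 + 45*l + t*(-96*l^2 + 736*l - 120)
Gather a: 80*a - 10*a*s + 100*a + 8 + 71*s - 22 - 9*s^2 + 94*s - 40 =a*(180 - 10*s) - 9*s^2 + 165*s - 54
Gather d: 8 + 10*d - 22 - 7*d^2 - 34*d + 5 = -7*d^2 - 24*d - 9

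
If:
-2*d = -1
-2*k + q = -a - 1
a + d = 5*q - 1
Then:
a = 5*q - 3/2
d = 1/2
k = 3*q - 1/4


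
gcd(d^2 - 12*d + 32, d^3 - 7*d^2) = 1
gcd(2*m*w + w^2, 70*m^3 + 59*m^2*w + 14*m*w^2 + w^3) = 2*m + w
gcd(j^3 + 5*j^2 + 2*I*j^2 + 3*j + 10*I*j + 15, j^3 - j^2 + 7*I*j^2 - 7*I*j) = 1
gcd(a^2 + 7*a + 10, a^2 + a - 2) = a + 2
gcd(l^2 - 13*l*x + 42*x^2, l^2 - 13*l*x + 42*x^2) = l^2 - 13*l*x + 42*x^2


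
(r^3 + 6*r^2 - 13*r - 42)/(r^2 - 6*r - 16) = (r^2 + 4*r - 21)/(r - 8)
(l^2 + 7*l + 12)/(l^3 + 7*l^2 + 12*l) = 1/l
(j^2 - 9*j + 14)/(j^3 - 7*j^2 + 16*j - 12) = (j - 7)/(j^2 - 5*j + 6)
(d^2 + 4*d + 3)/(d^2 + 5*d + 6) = (d + 1)/(d + 2)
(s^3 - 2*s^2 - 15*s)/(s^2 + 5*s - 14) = s*(s^2 - 2*s - 15)/(s^2 + 5*s - 14)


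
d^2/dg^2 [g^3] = 6*g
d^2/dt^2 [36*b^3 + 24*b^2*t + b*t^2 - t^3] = 2*b - 6*t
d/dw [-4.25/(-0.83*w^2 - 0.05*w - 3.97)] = (-7.055*w - 0.2125)/(0.83*w^2 + 0.05*w + 3.97)^2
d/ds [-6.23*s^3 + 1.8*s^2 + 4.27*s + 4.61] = -18.69*s^2 + 3.6*s + 4.27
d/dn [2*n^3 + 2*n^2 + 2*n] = 6*n^2 + 4*n + 2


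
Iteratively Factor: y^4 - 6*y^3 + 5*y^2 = (y)*(y^3 - 6*y^2 + 5*y) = y^2*(y^2 - 6*y + 5) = y^2*(y - 5)*(y - 1)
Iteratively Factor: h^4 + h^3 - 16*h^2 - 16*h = (h)*(h^3 + h^2 - 16*h - 16) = h*(h - 4)*(h^2 + 5*h + 4) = h*(h - 4)*(h + 4)*(h + 1)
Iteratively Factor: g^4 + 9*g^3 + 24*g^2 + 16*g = (g + 4)*(g^3 + 5*g^2 + 4*g) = (g + 1)*(g + 4)*(g^2 + 4*g) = g*(g + 1)*(g + 4)*(g + 4)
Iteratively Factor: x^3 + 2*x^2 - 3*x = (x)*(x^2 + 2*x - 3) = x*(x - 1)*(x + 3)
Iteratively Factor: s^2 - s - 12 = (s + 3)*(s - 4)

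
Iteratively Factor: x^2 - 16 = (x + 4)*(x - 4)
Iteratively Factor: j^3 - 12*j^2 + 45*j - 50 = (j - 2)*(j^2 - 10*j + 25) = (j - 5)*(j - 2)*(j - 5)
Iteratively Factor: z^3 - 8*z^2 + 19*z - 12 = (z - 1)*(z^2 - 7*z + 12) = (z - 4)*(z - 1)*(z - 3)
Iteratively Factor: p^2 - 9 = (p + 3)*(p - 3)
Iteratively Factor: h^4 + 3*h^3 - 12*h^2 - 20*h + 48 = (h - 2)*(h^3 + 5*h^2 - 2*h - 24) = (h - 2)^2*(h^2 + 7*h + 12) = (h - 2)^2*(h + 3)*(h + 4)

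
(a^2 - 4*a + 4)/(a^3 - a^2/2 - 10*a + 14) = 2/(2*a + 7)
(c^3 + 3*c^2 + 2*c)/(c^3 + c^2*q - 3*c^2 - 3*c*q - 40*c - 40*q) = c*(c^2 + 3*c + 2)/(c^3 + c^2*q - 3*c^2 - 3*c*q - 40*c - 40*q)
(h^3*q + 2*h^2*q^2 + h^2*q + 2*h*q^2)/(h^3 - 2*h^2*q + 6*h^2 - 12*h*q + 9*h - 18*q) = h*q*(h^2 + 2*h*q + h + 2*q)/(h^3 - 2*h^2*q + 6*h^2 - 12*h*q + 9*h - 18*q)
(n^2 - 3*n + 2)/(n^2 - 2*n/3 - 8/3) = 3*(n - 1)/(3*n + 4)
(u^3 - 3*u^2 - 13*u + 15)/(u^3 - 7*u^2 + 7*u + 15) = (u^2 + 2*u - 3)/(u^2 - 2*u - 3)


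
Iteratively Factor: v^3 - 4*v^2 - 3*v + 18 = (v - 3)*(v^2 - v - 6) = (v - 3)^2*(v + 2)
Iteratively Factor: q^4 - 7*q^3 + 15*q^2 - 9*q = (q - 1)*(q^3 - 6*q^2 + 9*q) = (q - 3)*(q - 1)*(q^2 - 3*q) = (q - 3)^2*(q - 1)*(q)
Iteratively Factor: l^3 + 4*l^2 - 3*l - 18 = (l + 3)*(l^2 + l - 6) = (l + 3)^2*(l - 2)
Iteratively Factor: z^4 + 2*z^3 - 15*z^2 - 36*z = (z - 4)*(z^3 + 6*z^2 + 9*z) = z*(z - 4)*(z^2 + 6*z + 9) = z*(z - 4)*(z + 3)*(z + 3)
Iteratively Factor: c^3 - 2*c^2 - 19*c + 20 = (c - 5)*(c^2 + 3*c - 4) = (c - 5)*(c + 4)*(c - 1)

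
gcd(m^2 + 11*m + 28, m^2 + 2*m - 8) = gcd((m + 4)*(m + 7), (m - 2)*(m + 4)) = m + 4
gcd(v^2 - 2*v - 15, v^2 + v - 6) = v + 3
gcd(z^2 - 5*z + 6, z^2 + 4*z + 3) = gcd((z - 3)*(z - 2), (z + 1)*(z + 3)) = 1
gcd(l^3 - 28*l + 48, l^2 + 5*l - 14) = l - 2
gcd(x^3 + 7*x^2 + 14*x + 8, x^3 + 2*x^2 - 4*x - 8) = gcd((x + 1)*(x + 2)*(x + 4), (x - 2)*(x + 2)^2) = x + 2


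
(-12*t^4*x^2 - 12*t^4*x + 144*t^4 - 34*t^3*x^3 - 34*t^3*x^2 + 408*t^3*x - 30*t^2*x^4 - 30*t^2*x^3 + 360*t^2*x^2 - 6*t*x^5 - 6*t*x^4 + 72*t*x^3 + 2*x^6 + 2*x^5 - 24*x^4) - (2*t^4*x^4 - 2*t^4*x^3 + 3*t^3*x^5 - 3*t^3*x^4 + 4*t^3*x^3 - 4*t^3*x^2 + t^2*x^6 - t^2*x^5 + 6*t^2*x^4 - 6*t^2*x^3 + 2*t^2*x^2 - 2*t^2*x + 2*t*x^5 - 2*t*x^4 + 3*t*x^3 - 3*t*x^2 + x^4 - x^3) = -2*t^4*x^4 + 2*t^4*x^3 - 12*t^4*x^2 - 12*t^4*x + 144*t^4 - 3*t^3*x^5 + 3*t^3*x^4 - 38*t^3*x^3 - 30*t^3*x^2 + 408*t^3*x - t^2*x^6 + t^2*x^5 - 36*t^2*x^4 - 24*t^2*x^3 + 358*t^2*x^2 + 2*t^2*x - 8*t*x^5 - 4*t*x^4 + 69*t*x^3 + 3*t*x^2 + 2*x^6 + 2*x^5 - 25*x^4 + x^3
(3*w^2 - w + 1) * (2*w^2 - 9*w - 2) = 6*w^4 - 29*w^3 + 5*w^2 - 7*w - 2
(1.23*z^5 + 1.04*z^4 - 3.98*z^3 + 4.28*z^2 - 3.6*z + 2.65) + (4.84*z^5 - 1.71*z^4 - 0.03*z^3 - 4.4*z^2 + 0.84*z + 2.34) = 6.07*z^5 - 0.67*z^4 - 4.01*z^3 - 0.12*z^2 - 2.76*z + 4.99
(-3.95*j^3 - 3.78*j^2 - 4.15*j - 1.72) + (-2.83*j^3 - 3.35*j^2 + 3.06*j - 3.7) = -6.78*j^3 - 7.13*j^2 - 1.09*j - 5.42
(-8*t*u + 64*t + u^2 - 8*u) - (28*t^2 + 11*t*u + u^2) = -28*t^2 - 19*t*u + 64*t - 8*u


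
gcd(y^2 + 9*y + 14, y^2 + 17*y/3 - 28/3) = y + 7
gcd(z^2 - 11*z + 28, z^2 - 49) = z - 7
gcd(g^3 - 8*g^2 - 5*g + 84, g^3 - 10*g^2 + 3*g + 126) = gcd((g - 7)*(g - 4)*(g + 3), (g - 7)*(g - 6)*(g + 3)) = g^2 - 4*g - 21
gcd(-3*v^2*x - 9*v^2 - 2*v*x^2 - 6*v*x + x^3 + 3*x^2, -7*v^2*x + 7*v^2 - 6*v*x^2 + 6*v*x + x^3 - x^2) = v + x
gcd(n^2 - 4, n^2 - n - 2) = n - 2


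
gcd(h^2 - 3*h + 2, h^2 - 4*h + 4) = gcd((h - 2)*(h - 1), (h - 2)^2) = h - 2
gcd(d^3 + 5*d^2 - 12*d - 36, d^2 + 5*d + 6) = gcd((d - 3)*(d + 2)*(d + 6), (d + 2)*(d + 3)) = d + 2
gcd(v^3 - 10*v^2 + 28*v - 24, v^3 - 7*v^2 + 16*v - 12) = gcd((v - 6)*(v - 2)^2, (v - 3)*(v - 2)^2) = v^2 - 4*v + 4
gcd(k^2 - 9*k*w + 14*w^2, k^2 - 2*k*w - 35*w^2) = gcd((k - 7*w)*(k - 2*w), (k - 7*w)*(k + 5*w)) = -k + 7*w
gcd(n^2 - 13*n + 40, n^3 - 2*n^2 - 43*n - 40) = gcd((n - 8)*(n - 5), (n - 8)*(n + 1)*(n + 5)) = n - 8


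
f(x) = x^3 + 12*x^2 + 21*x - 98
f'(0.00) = 21.00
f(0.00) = -98.00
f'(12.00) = 741.00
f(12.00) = 3610.00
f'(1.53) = 64.74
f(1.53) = -34.20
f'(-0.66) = 6.47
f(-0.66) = -106.92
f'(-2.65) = -21.53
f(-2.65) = -87.99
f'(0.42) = 31.61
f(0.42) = -86.99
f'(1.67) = 69.45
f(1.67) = -24.81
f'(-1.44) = -7.34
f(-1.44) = -106.34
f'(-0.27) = 14.74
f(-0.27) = -102.81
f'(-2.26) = -17.92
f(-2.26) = -95.71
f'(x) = 3*x^2 + 24*x + 21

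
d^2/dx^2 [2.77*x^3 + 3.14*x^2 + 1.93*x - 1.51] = 16.62*x + 6.28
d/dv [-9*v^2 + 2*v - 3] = 2 - 18*v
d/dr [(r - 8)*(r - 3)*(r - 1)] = 3*r^2 - 24*r + 35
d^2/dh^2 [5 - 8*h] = 0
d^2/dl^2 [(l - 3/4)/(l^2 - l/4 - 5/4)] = 2*(16*(1 - 3*l)*(-4*l^2 + l + 5) + (3 - 4*l)*(8*l - 1)^2)/(-4*l^2 + l + 5)^3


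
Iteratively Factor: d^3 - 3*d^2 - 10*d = (d - 5)*(d^2 + 2*d) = (d - 5)*(d + 2)*(d)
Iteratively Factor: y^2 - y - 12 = (y + 3)*(y - 4)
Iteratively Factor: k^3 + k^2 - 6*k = (k - 2)*(k^2 + 3*k) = (k - 2)*(k + 3)*(k)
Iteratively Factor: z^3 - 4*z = (z)*(z^2 - 4) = z*(z - 2)*(z + 2)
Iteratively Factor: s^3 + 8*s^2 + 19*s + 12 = (s + 4)*(s^2 + 4*s + 3) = (s + 1)*(s + 4)*(s + 3)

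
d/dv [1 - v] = -1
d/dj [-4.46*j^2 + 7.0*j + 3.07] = 7.0 - 8.92*j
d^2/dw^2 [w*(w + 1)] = 2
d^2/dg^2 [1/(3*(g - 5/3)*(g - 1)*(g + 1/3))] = 12*(243*g^4 - 756*g^3 + 756*g^2 - 288*g + 77)/(729*g^9 - 5103*g^8 + 13608*g^7 - 15984*g^6 + 4914*g^5 + 5418*g^4 - 3392*g^3 - 840*g^2 + 525*g + 125)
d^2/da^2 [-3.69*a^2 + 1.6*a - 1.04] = -7.38000000000000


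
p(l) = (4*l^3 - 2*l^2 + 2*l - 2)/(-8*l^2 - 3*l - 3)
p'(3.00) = -0.49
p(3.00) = -1.12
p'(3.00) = -0.49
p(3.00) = -1.12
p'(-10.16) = -0.50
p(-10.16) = 5.54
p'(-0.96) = -0.21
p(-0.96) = 1.24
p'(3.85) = -0.49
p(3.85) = -1.53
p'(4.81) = -0.49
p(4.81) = -2.01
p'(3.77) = -0.49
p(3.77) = -1.50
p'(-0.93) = -0.20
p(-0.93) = 1.24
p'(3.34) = -0.49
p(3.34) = -1.28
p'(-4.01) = -0.48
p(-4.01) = 2.51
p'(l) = (16*l + 3)*(4*l^3 - 2*l^2 + 2*l - 2)/(-8*l^2 - 3*l - 3)^2 + (12*l^2 - 4*l + 2)/(-8*l^2 - 3*l - 3) = 2*(-16*l^4 - 12*l^3 - 7*l^2 - 10*l - 6)/(64*l^4 + 48*l^3 + 57*l^2 + 18*l + 9)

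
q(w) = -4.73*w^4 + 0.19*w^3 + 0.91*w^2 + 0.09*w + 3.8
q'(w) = -18.92*w^3 + 0.57*w^2 + 1.82*w + 0.09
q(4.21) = -1451.41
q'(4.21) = -1393.93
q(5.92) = -5733.98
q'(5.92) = -3894.58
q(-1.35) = -10.84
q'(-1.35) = 45.22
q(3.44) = -639.75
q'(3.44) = -757.09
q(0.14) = 3.83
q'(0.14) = 0.30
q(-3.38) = -610.79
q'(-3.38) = 731.04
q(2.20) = -100.38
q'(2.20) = -194.61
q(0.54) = 3.74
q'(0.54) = -1.74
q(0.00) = 3.80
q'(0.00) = 0.09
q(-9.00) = -31095.34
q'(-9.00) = 13822.56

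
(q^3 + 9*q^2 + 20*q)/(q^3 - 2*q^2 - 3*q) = (q^2 + 9*q + 20)/(q^2 - 2*q - 3)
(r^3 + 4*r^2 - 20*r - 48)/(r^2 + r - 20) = (r^2 + 8*r + 12)/(r + 5)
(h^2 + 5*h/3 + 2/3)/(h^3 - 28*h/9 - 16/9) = 3*(h + 1)/(3*h^2 - 2*h - 8)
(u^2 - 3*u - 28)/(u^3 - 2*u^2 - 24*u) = (u - 7)/(u*(u - 6))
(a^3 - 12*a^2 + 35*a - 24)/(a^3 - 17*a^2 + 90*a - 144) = (a - 1)/(a - 6)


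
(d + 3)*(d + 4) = d^2 + 7*d + 12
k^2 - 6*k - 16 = (k - 8)*(k + 2)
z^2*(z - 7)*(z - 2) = z^4 - 9*z^3 + 14*z^2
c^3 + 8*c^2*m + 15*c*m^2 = c*(c + 3*m)*(c + 5*m)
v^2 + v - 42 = (v - 6)*(v + 7)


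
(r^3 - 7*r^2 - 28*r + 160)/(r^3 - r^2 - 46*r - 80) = (r - 4)/(r + 2)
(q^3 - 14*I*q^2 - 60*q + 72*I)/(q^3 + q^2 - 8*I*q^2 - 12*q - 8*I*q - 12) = (q - 6*I)/(q + 1)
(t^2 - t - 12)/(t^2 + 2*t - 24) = (t + 3)/(t + 6)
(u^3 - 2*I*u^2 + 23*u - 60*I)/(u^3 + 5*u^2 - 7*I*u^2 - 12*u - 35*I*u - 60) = (u + 5*I)/(u + 5)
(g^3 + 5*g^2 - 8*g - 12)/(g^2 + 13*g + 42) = (g^2 - g - 2)/(g + 7)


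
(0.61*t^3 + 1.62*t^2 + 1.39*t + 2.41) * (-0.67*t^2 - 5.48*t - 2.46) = -0.4087*t^5 - 4.4282*t^4 - 11.3095*t^3 - 13.2171*t^2 - 16.6262*t - 5.9286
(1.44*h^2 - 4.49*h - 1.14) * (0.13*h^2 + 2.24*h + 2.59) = 0.1872*h^4 + 2.6419*h^3 - 6.4762*h^2 - 14.1827*h - 2.9526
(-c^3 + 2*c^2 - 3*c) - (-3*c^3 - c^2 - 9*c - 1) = 2*c^3 + 3*c^2 + 6*c + 1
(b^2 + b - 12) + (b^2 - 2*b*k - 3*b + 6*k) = 2*b^2 - 2*b*k - 2*b + 6*k - 12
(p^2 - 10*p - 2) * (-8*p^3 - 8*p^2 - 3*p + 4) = -8*p^5 + 72*p^4 + 93*p^3 + 50*p^2 - 34*p - 8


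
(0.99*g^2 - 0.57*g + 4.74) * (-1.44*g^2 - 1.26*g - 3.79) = -1.4256*g^4 - 0.4266*g^3 - 9.8595*g^2 - 3.8121*g - 17.9646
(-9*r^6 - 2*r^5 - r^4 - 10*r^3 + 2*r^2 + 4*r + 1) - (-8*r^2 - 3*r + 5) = -9*r^6 - 2*r^5 - r^4 - 10*r^3 + 10*r^2 + 7*r - 4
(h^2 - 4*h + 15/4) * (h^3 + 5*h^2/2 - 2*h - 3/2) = h^5 - 3*h^4/2 - 33*h^3/4 + 127*h^2/8 - 3*h/2 - 45/8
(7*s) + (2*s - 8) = 9*s - 8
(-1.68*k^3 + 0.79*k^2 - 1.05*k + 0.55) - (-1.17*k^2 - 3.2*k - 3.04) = -1.68*k^3 + 1.96*k^2 + 2.15*k + 3.59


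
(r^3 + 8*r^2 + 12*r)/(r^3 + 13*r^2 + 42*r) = (r + 2)/(r + 7)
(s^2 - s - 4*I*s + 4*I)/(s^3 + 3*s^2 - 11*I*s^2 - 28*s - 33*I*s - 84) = (s - 1)/(s^2 + s*(3 - 7*I) - 21*I)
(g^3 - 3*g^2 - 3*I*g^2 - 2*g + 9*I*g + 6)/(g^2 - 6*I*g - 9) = (g^3 - 3*g^2*(1 + I) + g*(-2 + 9*I) + 6)/(g^2 - 6*I*g - 9)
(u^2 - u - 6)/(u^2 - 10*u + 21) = (u + 2)/(u - 7)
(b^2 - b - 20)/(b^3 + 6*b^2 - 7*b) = (b^2 - b - 20)/(b*(b^2 + 6*b - 7))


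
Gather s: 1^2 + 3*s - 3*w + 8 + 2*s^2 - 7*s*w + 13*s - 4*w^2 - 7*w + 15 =2*s^2 + s*(16 - 7*w) - 4*w^2 - 10*w + 24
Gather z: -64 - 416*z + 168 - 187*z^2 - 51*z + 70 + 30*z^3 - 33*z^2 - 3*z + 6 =30*z^3 - 220*z^2 - 470*z + 180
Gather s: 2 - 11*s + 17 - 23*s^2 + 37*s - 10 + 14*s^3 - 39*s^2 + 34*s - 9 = 14*s^3 - 62*s^2 + 60*s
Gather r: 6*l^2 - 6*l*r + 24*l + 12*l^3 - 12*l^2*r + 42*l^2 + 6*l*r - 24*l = 12*l^3 - 12*l^2*r + 48*l^2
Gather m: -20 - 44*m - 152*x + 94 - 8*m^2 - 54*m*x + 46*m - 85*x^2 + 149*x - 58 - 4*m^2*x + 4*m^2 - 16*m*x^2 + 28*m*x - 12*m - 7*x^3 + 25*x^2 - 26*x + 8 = m^2*(-4*x - 4) + m*(-16*x^2 - 26*x - 10) - 7*x^3 - 60*x^2 - 29*x + 24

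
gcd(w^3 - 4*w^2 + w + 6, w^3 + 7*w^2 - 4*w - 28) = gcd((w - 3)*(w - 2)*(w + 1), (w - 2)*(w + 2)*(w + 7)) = w - 2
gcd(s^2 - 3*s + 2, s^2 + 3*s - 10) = s - 2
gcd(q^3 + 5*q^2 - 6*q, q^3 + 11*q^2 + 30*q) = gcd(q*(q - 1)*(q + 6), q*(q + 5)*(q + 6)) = q^2 + 6*q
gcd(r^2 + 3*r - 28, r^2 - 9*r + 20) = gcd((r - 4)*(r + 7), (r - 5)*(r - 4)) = r - 4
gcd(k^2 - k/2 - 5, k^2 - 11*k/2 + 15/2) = k - 5/2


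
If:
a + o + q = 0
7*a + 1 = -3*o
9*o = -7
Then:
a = 4/21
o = -7/9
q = 37/63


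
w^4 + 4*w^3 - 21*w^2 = w^2*(w - 3)*(w + 7)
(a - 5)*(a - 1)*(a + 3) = a^3 - 3*a^2 - 13*a + 15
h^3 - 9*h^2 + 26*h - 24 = (h - 4)*(h - 3)*(h - 2)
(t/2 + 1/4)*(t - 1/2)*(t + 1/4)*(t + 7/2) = t^4/2 + 15*t^3/8 + 5*t^2/16 - 15*t/32 - 7/64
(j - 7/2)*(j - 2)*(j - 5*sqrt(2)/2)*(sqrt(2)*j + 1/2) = sqrt(2)*j^4 - 11*sqrt(2)*j^3/2 - 9*j^3/2 + 23*sqrt(2)*j^2/4 + 99*j^2/4 - 63*j/2 + 55*sqrt(2)*j/8 - 35*sqrt(2)/4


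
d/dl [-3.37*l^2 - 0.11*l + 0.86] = -6.74*l - 0.11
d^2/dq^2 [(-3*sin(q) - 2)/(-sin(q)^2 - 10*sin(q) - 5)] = (-3*sin(q)^5 + 22*sin(q)^4 + 36*sin(q)^3 + 2*sin(q)^2 + 55*sin(q) + 80)/(sin(q)^2 + 10*sin(q) + 5)^3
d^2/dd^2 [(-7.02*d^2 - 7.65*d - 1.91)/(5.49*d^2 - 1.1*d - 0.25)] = (4.54747350886464e-13*d^4 - 545.93109*d^3 - 403.215246*d^2 + 6.20918999999999*d - 6.53515)/(165.469149*d^6 - 99.46233*d^5 - 2.676375*d^4 + 7.7275*d^3 + 0.121875*d^2 - 0.20625*d - 0.015625)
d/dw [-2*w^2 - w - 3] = -4*w - 1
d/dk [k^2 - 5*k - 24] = 2*k - 5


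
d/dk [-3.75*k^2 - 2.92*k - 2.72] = -7.5*k - 2.92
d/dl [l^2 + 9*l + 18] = 2*l + 9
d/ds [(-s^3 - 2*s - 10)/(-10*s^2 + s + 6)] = (-(20*s - 1)*(s^3 + 2*s + 10) + (-3*s^2 - 2)*(-10*s^2 + s + 6))/(-10*s^2 + s + 6)^2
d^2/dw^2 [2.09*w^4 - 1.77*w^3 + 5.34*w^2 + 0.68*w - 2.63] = 25.08*w^2 - 10.62*w + 10.68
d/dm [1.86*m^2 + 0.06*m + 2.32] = 3.72*m + 0.06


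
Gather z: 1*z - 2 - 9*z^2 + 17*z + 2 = -9*z^2 + 18*z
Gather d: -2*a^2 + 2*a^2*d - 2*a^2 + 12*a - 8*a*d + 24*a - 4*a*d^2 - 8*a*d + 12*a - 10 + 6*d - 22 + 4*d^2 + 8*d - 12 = -4*a^2 + 48*a + d^2*(4 - 4*a) + d*(2*a^2 - 16*a + 14) - 44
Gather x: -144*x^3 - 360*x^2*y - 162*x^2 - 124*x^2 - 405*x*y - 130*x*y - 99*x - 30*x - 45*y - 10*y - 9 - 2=-144*x^3 + x^2*(-360*y - 286) + x*(-535*y - 129) - 55*y - 11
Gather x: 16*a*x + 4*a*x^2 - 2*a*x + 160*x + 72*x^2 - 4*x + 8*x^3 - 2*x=8*x^3 + x^2*(4*a + 72) + x*(14*a + 154)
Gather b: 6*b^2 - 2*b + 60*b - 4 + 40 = 6*b^2 + 58*b + 36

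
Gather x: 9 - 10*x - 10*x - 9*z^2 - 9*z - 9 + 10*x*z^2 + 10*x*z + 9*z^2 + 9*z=x*(10*z^2 + 10*z - 20)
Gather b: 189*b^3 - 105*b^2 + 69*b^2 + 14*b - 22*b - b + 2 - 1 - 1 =189*b^3 - 36*b^2 - 9*b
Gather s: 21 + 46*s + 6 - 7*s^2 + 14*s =-7*s^2 + 60*s + 27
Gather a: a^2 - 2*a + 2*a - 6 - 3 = a^2 - 9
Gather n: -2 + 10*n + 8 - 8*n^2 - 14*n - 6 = -8*n^2 - 4*n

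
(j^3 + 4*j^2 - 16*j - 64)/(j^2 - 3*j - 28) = (j^2 - 16)/(j - 7)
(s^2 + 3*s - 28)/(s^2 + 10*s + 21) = (s - 4)/(s + 3)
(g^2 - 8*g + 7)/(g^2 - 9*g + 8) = (g - 7)/(g - 8)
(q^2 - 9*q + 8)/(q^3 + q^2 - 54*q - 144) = (q - 1)/(q^2 + 9*q + 18)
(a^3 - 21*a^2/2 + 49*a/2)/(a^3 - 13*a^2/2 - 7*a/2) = (2*a - 7)/(2*a + 1)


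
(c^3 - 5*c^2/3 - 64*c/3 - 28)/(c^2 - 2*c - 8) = (c^2 - 11*c/3 - 14)/(c - 4)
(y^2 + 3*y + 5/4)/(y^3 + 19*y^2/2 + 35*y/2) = (y + 1/2)/(y*(y + 7))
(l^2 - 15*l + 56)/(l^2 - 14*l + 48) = (l - 7)/(l - 6)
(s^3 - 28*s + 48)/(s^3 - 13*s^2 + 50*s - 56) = (s + 6)/(s - 7)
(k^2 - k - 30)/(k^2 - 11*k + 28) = (k^2 - k - 30)/(k^2 - 11*k + 28)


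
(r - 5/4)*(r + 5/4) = r^2 - 25/16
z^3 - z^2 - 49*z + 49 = (z - 7)*(z - 1)*(z + 7)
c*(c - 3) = c^2 - 3*c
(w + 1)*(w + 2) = w^2 + 3*w + 2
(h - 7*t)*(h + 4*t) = h^2 - 3*h*t - 28*t^2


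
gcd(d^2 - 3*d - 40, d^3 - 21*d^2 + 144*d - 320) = d - 8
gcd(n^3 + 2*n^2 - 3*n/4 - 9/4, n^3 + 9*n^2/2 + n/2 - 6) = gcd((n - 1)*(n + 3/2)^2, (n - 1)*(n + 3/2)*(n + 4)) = n^2 + n/2 - 3/2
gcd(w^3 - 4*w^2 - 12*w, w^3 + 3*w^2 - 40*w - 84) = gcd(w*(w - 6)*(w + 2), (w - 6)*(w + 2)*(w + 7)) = w^2 - 4*w - 12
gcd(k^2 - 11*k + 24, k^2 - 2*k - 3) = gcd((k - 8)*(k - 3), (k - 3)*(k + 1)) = k - 3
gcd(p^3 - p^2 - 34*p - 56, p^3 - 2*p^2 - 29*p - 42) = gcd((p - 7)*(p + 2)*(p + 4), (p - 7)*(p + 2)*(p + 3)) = p^2 - 5*p - 14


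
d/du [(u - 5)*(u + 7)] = 2*u + 2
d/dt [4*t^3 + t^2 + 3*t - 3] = 12*t^2 + 2*t + 3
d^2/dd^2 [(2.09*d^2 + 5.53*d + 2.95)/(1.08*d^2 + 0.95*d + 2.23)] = (-3.5527136788005e-15*d^4 + 8.611704*d^3 - 9.55605600000001*d^2 - 61.750512*d - 11.528698)/(1.259712*d^6 + 3.32424*d^5 + 10.727316*d^4 + 14.585255*d^3 + 22.149921*d^2 + 14.172765*d + 11.089567)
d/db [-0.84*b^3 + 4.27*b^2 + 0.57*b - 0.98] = -2.52*b^2 + 8.54*b + 0.57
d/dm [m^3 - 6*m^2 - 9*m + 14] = 3*m^2 - 12*m - 9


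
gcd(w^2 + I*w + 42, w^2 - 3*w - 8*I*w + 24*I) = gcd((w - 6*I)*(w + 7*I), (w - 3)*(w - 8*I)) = 1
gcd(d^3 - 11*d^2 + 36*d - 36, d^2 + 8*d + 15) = 1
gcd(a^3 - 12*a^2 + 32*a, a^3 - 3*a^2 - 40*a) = a^2 - 8*a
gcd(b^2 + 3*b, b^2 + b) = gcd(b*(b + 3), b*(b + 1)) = b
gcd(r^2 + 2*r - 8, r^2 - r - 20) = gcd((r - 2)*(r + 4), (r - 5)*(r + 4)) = r + 4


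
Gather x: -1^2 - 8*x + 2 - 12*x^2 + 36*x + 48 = -12*x^2 + 28*x + 49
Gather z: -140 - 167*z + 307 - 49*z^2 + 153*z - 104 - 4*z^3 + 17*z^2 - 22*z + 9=-4*z^3 - 32*z^2 - 36*z + 72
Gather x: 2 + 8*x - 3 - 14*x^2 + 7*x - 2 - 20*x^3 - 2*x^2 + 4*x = -20*x^3 - 16*x^2 + 19*x - 3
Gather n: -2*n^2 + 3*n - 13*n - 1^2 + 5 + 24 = -2*n^2 - 10*n + 28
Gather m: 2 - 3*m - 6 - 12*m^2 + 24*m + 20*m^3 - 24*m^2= 20*m^3 - 36*m^2 + 21*m - 4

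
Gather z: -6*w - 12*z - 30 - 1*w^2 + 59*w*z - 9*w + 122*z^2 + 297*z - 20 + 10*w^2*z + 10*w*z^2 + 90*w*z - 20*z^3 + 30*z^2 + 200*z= -w^2 - 15*w - 20*z^3 + z^2*(10*w + 152) + z*(10*w^2 + 149*w + 485) - 50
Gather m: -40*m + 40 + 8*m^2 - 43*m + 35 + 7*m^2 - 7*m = 15*m^2 - 90*m + 75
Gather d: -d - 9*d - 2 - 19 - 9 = -10*d - 30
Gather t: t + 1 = t + 1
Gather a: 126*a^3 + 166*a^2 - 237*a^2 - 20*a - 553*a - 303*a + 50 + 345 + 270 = 126*a^3 - 71*a^2 - 876*a + 665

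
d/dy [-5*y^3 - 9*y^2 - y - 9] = -15*y^2 - 18*y - 1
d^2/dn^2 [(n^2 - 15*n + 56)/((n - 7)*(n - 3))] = -10/(n^3 - 9*n^2 + 27*n - 27)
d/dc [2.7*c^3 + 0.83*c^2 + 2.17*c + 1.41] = 8.1*c^2 + 1.66*c + 2.17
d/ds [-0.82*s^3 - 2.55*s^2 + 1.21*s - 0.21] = -2.46*s^2 - 5.1*s + 1.21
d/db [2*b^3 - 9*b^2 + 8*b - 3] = 6*b^2 - 18*b + 8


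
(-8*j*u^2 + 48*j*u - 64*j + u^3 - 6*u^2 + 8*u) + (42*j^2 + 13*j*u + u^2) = 42*j^2 - 8*j*u^2 + 61*j*u - 64*j + u^3 - 5*u^2 + 8*u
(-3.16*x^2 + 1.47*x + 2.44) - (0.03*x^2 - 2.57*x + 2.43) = -3.19*x^2 + 4.04*x + 0.00999999999999979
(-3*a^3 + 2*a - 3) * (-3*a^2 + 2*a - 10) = 9*a^5 - 6*a^4 + 24*a^3 + 13*a^2 - 26*a + 30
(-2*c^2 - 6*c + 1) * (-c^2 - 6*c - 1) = 2*c^4 + 18*c^3 + 37*c^2 - 1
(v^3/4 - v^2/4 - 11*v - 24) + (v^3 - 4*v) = 5*v^3/4 - v^2/4 - 15*v - 24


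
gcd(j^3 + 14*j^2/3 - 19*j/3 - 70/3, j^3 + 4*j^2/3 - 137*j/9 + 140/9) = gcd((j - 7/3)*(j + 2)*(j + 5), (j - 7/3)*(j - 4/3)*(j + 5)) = j^2 + 8*j/3 - 35/3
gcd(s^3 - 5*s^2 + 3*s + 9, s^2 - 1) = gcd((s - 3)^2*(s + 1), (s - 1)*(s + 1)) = s + 1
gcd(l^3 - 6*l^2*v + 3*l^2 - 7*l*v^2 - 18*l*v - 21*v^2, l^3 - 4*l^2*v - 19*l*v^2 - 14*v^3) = -l^2 + 6*l*v + 7*v^2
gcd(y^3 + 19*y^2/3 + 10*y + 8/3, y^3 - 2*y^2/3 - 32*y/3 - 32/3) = y + 2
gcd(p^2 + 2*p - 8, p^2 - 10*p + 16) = p - 2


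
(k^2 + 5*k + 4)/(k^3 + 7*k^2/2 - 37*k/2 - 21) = 2*(k + 4)/(2*k^2 + 5*k - 42)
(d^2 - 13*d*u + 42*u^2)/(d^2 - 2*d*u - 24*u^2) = (d - 7*u)/(d + 4*u)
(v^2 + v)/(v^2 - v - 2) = v/(v - 2)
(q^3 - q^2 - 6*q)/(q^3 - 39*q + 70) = q*(q^2 - q - 6)/(q^3 - 39*q + 70)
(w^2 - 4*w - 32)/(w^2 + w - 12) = (w - 8)/(w - 3)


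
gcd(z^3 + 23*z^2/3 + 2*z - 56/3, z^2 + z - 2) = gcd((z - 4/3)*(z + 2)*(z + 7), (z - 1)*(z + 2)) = z + 2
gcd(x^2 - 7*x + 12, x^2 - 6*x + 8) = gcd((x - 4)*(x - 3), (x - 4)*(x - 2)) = x - 4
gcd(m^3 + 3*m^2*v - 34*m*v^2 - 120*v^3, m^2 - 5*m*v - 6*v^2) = -m + 6*v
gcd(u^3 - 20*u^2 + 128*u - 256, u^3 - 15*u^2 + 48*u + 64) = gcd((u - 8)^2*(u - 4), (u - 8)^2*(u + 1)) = u^2 - 16*u + 64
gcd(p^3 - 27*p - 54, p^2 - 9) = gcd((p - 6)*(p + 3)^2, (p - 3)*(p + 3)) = p + 3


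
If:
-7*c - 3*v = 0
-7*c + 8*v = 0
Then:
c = 0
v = 0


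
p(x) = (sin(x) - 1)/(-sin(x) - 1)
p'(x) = cos(x)/(-sin(x) - 1) + (sin(x) - 1)*cos(x)/(-sin(x) - 1)^2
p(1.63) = 0.00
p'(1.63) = 0.03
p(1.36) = 0.01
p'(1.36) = -0.11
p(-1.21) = 30.06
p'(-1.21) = -170.32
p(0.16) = 0.73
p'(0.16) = -1.47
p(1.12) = 0.05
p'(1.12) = -0.24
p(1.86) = 0.02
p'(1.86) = 0.15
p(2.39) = 0.19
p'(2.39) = 0.52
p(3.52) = 2.17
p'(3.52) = 4.67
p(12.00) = 3.32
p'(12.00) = -7.86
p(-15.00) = 4.72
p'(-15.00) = 12.42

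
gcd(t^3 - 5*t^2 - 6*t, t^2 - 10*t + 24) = t - 6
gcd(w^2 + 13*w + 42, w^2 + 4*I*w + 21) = 1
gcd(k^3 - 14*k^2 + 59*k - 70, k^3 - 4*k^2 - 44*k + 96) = k - 2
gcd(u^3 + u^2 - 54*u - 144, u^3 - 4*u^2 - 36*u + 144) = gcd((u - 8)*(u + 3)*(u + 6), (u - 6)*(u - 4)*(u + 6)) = u + 6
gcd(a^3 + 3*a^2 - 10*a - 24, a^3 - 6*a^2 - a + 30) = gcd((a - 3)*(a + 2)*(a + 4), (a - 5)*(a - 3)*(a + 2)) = a^2 - a - 6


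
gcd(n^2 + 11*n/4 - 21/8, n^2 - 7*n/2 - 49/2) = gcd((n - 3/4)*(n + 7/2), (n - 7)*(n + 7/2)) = n + 7/2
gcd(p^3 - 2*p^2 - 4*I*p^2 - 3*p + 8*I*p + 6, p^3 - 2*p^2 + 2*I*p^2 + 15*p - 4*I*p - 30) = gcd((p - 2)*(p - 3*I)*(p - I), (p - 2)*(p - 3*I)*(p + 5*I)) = p^2 + p*(-2 - 3*I) + 6*I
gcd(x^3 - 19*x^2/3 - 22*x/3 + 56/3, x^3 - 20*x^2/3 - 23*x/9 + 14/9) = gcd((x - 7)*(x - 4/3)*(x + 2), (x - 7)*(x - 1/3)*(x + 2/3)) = x - 7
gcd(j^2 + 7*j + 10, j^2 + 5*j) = j + 5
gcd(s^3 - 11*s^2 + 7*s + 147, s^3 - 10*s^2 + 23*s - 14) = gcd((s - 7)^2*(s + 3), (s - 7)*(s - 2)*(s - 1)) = s - 7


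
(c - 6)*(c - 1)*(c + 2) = c^3 - 5*c^2 - 8*c + 12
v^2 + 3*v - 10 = (v - 2)*(v + 5)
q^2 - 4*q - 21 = (q - 7)*(q + 3)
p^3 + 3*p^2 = p^2*(p + 3)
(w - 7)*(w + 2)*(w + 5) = w^3 - 39*w - 70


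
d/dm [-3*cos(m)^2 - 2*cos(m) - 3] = 2*(3*cos(m) + 1)*sin(m)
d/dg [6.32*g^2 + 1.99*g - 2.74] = 12.64*g + 1.99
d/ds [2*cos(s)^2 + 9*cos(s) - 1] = -(4*cos(s) + 9)*sin(s)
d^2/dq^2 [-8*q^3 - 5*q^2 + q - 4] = -48*q - 10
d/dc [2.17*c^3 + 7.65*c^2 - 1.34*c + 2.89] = 6.51*c^2 + 15.3*c - 1.34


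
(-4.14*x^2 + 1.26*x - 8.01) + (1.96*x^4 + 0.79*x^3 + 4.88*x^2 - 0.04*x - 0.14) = 1.96*x^4 + 0.79*x^3 + 0.74*x^2 + 1.22*x - 8.15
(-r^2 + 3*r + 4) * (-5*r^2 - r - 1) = 5*r^4 - 14*r^3 - 22*r^2 - 7*r - 4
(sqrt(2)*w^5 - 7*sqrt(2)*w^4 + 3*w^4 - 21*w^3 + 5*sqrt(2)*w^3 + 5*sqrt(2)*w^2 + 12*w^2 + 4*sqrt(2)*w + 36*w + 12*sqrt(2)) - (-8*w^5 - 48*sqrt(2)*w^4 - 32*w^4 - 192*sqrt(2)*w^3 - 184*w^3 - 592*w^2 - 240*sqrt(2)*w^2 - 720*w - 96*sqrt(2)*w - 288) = sqrt(2)*w^5 + 8*w^5 + 35*w^4 + 41*sqrt(2)*w^4 + 163*w^3 + 197*sqrt(2)*w^3 + 245*sqrt(2)*w^2 + 604*w^2 + 100*sqrt(2)*w + 756*w + 12*sqrt(2) + 288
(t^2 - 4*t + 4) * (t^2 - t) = t^4 - 5*t^3 + 8*t^2 - 4*t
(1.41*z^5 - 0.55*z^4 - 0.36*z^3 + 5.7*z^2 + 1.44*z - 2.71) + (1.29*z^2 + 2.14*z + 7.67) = 1.41*z^5 - 0.55*z^4 - 0.36*z^3 + 6.99*z^2 + 3.58*z + 4.96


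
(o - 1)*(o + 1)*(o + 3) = o^3 + 3*o^2 - o - 3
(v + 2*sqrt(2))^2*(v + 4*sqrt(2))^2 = v^4 + 12*sqrt(2)*v^3 + 104*v^2 + 192*sqrt(2)*v + 256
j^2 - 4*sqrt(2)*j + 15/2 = (j - 5*sqrt(2)/2)*(j - 3*sqrt(2)/2)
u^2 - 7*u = u*(u - 7)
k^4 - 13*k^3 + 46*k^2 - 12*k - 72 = (k - 6)^2*(k - 2)*(k + 1)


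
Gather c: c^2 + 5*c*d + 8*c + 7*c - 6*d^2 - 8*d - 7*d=c^2 + c*(5*d + 15) - 6*d^2 - 15*d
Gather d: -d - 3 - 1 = -d - 4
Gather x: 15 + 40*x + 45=40*x + 60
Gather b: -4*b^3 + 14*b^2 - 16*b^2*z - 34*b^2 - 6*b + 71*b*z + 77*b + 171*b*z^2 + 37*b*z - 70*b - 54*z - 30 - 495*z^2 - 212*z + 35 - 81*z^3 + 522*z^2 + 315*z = -4*b^3 + b^2*(-16*z - 20) + b*(171*z^2 + 108*z + 1) - 81*z^3 + 27*z^2 + 49*z + 5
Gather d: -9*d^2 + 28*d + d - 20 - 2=-9*d^2 + 29*d - 22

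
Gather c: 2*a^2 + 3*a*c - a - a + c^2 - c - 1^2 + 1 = 2*a^2 - 2*a + c^2 + c*(3*a - 1)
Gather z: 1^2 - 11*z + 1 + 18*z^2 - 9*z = 18*z^2 - 20*z + 2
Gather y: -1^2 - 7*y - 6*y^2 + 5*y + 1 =-6*y^2 - 2*y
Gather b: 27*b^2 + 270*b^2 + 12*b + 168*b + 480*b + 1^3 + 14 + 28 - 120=297*b^2 + 660*b - 77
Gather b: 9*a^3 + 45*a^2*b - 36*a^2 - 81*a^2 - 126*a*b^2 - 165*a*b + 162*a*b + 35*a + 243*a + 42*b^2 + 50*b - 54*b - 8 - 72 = 9*a^3 - 117*a^2 + 278*a + b^2*(42 - 126*a) + b*(45*a^2 - 3*a - 4) - 80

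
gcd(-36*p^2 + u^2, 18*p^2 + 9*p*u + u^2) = 6*p + u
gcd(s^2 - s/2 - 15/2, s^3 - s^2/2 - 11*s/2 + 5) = s + 5/2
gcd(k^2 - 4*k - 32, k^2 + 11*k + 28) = k + 4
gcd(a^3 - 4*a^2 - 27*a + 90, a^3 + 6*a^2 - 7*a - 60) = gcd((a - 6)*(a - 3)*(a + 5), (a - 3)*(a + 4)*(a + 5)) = a^2 + 2*a - 15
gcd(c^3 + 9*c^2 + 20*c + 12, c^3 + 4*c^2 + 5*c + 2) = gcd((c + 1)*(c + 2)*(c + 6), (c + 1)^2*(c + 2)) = c^2 + 3*c + 2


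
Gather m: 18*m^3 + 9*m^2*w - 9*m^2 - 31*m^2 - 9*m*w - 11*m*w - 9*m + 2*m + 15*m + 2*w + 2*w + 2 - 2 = 18*m^3 + m^2*(9*w - 40) + m*(8 - 20*w) + 4*w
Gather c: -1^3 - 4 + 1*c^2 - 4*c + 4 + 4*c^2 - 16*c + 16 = 5*c^2 - 20*c + 15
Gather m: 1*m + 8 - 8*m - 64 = -7*m - 56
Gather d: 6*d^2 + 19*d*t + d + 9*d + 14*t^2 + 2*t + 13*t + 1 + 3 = 6*d^2 + d*(19*t + 10) + 14*t^2 + 15*t + 4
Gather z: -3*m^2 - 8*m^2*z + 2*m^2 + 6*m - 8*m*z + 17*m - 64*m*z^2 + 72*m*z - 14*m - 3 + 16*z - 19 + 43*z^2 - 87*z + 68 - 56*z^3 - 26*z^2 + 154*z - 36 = -m^2 + 9*m - 56*z^3 + z^2*(17 - 64*m) + z*(-8*m^2 + 64*m + 83) + 10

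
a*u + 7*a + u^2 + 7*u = (a + u)*(u + 7)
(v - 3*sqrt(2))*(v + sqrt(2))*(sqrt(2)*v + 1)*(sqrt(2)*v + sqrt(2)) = 2*v^4 - 3*sqrt(2)*v^3 + 2*v^3 - 16*v^2 - 3*sqrt(2)*v^2 - 16*v - 6*sqrt(2)*v - 6*sqrt(2)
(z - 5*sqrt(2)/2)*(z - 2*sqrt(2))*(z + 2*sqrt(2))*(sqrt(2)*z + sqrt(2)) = sqrt(2)*z^4 - 5*z^3 + sqrt(2)*z^3 - 8*sqrt(2)*z^2 - 5*z^2 - 8*sqrt(2)*z + 40*z + 40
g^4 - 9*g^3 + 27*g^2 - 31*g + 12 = (g - 4)*(g - 3)*(g - 1)^2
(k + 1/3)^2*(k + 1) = k^3 + 5*k^2/3 + 7*k/9 + 1/9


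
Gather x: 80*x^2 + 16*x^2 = 96*x^2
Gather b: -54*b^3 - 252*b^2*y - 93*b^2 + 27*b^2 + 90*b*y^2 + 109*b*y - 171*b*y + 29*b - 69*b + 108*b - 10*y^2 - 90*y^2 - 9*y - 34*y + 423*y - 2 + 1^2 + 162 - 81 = -54*b^3 + b^2*(-252*y - 66) + b*(90*y^2 - 62*y + 68) - 100*y^2 + 380*y + 80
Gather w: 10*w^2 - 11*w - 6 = 10*w^2 - 11*w - 6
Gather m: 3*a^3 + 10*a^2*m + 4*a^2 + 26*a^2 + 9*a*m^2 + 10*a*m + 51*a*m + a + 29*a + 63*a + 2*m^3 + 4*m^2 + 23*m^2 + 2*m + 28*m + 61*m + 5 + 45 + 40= 3*a^3 + 30*a^2 + 93*a + 2*m^3 + m^2*(9*a + 27) + m*(10*a^2 + 61*a + 91) + 90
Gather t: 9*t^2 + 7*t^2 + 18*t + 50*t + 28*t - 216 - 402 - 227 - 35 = 16*t^2 + 96*t - 880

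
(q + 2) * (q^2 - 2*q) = q^3 - 4*q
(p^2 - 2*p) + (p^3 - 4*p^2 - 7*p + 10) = p^3 - 3*p^2 - 9*p + 10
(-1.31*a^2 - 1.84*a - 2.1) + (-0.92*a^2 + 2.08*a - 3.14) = -2.23*a^2 + 0.24*a - 5.24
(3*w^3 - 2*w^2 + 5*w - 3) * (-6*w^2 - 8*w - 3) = -18*w^5 - 12*w^4 - 23*w^3 - 16*w^2 + 9*w + 9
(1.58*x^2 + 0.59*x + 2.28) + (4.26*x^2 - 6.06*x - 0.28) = 5.84*x^2 - 5.47*x + 2.0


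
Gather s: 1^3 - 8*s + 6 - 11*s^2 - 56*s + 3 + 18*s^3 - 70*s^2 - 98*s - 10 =18*s^3 - 81*s^2 - 162*s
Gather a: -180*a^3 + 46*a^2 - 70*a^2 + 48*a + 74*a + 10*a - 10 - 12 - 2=-180*a^3 - 24*a^2 + 132*a - 24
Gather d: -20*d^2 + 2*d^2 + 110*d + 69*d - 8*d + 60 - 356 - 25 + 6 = -18*d^2 + 171*d - 315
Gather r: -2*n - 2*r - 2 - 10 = -2*n - 2*r - 12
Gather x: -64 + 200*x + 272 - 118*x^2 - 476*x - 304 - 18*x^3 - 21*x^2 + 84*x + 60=-18*x^3 - 139*x^2 - 192*x - 36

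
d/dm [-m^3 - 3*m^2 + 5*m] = -3*m^2 - 6*m + 5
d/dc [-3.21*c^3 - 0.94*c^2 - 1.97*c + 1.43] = -9.63*c^2 - 1.88*c - 1.97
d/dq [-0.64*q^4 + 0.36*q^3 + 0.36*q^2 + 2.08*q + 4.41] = -2.56*q^3 + 1.08*q^2 + 0.72*q + 2.08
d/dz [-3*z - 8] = -3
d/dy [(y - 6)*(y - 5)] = 2*y - 11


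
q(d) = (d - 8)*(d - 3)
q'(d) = 2*d - 11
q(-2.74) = 61.65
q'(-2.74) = -16.48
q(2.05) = 5.65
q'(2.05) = -6.90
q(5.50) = -6.25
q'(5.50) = 0.00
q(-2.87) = 63.81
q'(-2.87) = -16.74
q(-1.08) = 37.05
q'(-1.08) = -13.16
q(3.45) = -2.05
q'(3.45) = -4.10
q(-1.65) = 44.87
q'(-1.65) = -14.30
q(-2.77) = 62.14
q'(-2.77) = -16.54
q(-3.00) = 66.00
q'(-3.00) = -17.00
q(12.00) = 36.00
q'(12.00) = 13.00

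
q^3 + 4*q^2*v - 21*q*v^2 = q*(q - 3*v)*(q + 7*v)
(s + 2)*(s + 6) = s^2 + 8*s + 12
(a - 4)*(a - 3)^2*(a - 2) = a^4 - 12*a^3 + 53*a^2 - 102*a + 72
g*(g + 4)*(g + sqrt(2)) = g^3 + sqrt(2)*g^2 + 4*g^2 + 4*sqrt(2)*g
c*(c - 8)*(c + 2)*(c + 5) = c^4 - c^3 - 46*c^2 - 80*c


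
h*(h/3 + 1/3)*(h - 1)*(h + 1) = h^4/3 + h^3/3 - h^2/3 - h/3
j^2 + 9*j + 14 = (j + 2)*(j + 7)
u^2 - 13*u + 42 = (u - 7)*(u - 6)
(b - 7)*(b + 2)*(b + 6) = b^3 + b^2 - 44*b - 84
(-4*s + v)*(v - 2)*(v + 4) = -4*s*v^2 - 8*s*v + 32*s + v^3 + 2*v^2 - 8*v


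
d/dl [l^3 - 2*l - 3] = 3*l^2 - 2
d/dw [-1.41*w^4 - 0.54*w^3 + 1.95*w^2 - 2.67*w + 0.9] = -5.64*w^3 - 1.62*w^2 + 3.9*w - 2.67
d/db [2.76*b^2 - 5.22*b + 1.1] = 5.52*b - 5.22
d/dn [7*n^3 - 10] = 21*n^2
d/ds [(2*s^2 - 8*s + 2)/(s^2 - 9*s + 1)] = 10*(1 - s^2)/(s^4 - 18*s^3 + 83*s^2 - 18*s + 1)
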